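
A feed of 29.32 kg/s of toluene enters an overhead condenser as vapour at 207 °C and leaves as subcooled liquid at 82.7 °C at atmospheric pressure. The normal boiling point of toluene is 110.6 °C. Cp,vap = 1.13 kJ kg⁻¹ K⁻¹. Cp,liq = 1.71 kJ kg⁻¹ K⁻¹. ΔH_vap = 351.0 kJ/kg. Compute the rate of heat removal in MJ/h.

Q_c = 53600 MJ/h

vapour 207→110.6 °C: -108.93 kJ/kg
condensation at 110.6 °C: -351 kJ/kg
liquid 110.6→82.7 °C: -47.709 kJ/kg
Δh = -108.93 + -351 + -47.709 = -507.64 kJ/kg
Q = ṁ·Δh = 29.32 kg/s × -507.64 kJ/kg = -14884 kJ/s
|Q| = 14884 kW = 53583 MJ/h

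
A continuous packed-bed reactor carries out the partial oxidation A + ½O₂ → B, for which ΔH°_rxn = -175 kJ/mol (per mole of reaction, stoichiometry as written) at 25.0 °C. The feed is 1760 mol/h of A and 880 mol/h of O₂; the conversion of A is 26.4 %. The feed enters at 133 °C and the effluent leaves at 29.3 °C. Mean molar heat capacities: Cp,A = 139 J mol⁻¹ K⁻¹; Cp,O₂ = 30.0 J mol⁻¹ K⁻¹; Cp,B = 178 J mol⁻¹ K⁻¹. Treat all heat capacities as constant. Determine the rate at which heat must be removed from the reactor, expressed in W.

Q_out = 30400 W

Extent of reaction ξ = 0.264 × 1760 = 464.64 mol/h
Reaction term: ξ·ΔH°_rxn = 464.64 × -175 = -81312 kJ/h
Sensible, feed 133→25 °C: -29272 kJ/h
Outlet flows (mol/h): A 1295.4, O₂ 647.68, B 464.64
Sensible, products 25→29.3 °C: 1213.4 kJ/h
Q = ΔH = -109370 kJ/h = -30.381 kW
Heat removed = 30381 W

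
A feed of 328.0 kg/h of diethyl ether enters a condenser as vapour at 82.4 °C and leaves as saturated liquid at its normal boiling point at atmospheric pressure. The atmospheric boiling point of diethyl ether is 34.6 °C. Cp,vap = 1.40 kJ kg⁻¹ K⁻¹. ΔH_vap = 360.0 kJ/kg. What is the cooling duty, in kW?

Q_c = 38.9 kW

vapour 82.4→34.6 °C: -66.92 kJ/kg
condensation at 34.6 °C: -360 kJ/kg
Δh = -66.92 + -360 = -426.92 kJ/kg
Q = ṁ·Δh = 328.0 kg/h × -426.92 kJ/kg = -140030 kJ/h
|Q| = 38.897 kW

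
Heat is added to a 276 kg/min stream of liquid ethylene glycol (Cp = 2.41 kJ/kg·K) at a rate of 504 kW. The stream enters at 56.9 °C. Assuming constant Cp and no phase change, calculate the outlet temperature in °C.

T_out = 102 °C

Q = 504 kW = 30240 kJ/min
ΔT = Q/(ṁ·Cp) = 30240/(276×2.41) = 45.463 K
T_out = 56.9 + 45.463 = 102.36 °C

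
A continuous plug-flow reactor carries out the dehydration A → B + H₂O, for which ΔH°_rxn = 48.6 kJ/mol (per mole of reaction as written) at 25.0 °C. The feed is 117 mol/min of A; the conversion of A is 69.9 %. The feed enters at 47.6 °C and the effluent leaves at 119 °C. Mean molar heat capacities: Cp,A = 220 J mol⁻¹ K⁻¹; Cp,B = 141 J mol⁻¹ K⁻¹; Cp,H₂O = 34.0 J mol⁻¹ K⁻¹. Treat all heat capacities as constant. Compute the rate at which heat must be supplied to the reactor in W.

Q_in = 91100 W

Extent of reaction ξ = 0.699 × 117 = 81.783 mol/min
Reaction term: ξ·ΔH°_rxn = 81.783 × 48.6 = 3974.7 kJ/min
Sensible, feed 47.6→25 °C: -581.72 kJ/min
Outlet flows (mol/min): A 35.217, B 81.783, H₂O 81.783
Sensible, products 25→119 °C: 2073.6 kJ/min
Q = ΔH = 5466.5 kJ/min = 91.109 kW
Heat supplied = 91109 W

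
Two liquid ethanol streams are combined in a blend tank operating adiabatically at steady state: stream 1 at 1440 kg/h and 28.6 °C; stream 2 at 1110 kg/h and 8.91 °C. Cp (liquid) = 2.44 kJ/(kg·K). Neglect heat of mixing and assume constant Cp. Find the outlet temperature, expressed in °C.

No heat crosses the boundary, so H_out = H_in.
Σ ṁᵢCp,ᵢTᵢ = 1440×2.44×28.6 + 1110×2.44×8.91 = 124620
Σ ṁᵢCp,ᵢ = 1440×2.44 + 1110×2.44 = 6222
T_out = 124620 / 6222 = 20.029 °C

T_out = 20.0 °C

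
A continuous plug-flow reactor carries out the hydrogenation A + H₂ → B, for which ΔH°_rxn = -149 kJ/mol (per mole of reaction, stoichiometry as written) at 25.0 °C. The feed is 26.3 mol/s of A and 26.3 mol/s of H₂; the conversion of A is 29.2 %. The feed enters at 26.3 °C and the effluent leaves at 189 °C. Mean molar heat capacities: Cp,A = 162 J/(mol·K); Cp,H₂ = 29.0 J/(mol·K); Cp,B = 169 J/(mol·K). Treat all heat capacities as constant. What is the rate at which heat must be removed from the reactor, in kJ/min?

Extent of reaction ξ = 0.292 × 26.3 = 7.6796 mol/s
Reaction term: ξ·ΔH°_rxn = 7.6796 × -149 = -1144.3 kJ/s
Sensible, feed 26.3→25 °C: -6.5303 kJ/s
Outlet flows (mol/s): A 18.62, H₂ 18.62, B 7.6796
Sensible, products 25→189 °C: 796.11 kJ/s
Q = ΔH = -354.68 kJ/s = -354.68 kW
Heat removed = 21281 kJ/min

Q_out = 21300 kJ/min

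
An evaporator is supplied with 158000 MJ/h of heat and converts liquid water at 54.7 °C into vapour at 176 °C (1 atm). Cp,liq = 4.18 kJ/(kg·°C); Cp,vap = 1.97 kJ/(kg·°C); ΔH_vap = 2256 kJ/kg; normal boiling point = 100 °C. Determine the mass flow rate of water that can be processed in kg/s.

Δh = 4.18×(100−54.7) + 2256 + 1.97×(176−100) = 2595.1 kJ/kg
Q = 158000 MJ/h = 43889 kJ/s = 43889 kJ/s
ṁ = Q/Δh = 43889 / 2595.1 = 16.912 kg/s

ṁ = 16.9 kg/s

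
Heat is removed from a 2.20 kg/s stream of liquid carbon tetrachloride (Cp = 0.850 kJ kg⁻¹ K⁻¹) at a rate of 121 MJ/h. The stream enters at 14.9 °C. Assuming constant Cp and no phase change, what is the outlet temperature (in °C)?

Q = 121 MJ/h = 33.611 kJ/s
ΔT = Q/(ṁ·Cp) = 33.611/(2.20×0.850) = 17.974 K
T_out = 14.9 − 17.974 = -3.0739 °C

T_out = -3.07 °C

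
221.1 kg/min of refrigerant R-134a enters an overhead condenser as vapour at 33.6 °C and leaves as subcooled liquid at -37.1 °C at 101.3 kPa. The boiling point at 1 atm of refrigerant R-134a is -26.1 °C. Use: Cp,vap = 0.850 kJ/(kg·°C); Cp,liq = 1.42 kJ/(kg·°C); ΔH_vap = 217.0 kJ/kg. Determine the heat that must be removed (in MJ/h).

vapour 33.6→-26.1 °C: -50.745 kJ/kg
condensation at -26.1 °C: -217 kJ/kg
liquid -26.1→-37.1 °C: -15.62 kJ/kg
Δh = -50.745 + -217 + -15.62 = -283.37 kJ/kg
Q = ṁ·Δh = 221.1 kg/min × -283.37 kJ/kg = -62652 kJ/min
|Q| = 1044.2 kW = 3759.1 MJ/h

Q_c = 3760 MJ/h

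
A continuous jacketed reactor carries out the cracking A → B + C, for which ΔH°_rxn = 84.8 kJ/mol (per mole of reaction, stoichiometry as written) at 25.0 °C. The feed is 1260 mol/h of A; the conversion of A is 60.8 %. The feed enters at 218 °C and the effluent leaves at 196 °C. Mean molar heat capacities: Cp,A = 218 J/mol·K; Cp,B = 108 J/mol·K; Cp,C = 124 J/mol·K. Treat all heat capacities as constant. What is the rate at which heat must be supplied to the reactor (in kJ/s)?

Q_in = 16.9 kJ/s

Extent of reaction ξ = 0.608 × 1260 = 766.08 mol/h
Reaction term: ξ·ΔH°_rxn = 766.08 × 84.8 = 64964 kJ/h
Sensible, feed 218→25 °C: -53013 kJ/h
Outlet flows (mol/h): A 493.92, B 766.08, C 766.08
Sensible, products 25→196 °C: 48804 kJ/h
Q = ΔH = 60755 kJ/h = 16.876 kW
Heat supplied = 16.876 kJ/s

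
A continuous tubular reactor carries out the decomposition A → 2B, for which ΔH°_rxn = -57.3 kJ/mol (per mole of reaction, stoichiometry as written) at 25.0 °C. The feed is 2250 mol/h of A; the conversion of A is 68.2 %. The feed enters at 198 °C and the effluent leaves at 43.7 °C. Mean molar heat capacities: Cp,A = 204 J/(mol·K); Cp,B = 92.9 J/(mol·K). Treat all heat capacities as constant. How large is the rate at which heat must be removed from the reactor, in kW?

Q_out = 44.2 kW

Extent of reaction ξ = 0.682 × 2250 = 1534.5 mol/h
Reaction term: ξ·ΔH°_rxn = 1534.5 × -57.3 = -87927 kJ/h
Sensible, feed 198→25 °C: -79407 kJ/h
Outlet flows (mol/h): A 715.5, B 3069
Sensible, products 25→43.7 °C: 8061 kJ/h
Q = ΔH = -159270 kJ/h = -44.242 kW
Heat removed = 44.242 kW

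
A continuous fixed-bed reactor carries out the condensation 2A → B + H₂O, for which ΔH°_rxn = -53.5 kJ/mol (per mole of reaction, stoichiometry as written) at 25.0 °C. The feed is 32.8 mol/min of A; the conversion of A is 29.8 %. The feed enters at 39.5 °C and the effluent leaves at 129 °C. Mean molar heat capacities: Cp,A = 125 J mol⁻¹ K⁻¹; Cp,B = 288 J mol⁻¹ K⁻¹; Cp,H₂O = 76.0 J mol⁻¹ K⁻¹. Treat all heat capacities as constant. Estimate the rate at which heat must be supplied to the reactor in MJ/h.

Q_in = 9.81 MJ/h

Extent of reaction ξ = 0.298 × 32.8 / 2 = 4.8872 mol/min
Reaction term: ξ·ΔH°_rxn = 4.8872 × -53.5 = -261.47 kJ/min
Sensible, feed 39.5→25 °C: -59.45 kJ/min
Outlet flows (mol/min): A 23.026, B 4.8872, H₂O 4.8872
Sensible, products 25→129 °C: 484.34 kJ/min
Q = ΔH = 163.43 kJ/min = 2.7238 kW
Heat supplied = 9.8056 MJ/h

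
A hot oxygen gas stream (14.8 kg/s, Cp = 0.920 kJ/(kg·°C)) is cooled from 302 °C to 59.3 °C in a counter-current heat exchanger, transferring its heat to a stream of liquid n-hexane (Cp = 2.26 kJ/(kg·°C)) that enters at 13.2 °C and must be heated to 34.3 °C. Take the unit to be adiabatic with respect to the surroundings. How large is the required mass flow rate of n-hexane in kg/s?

ṁ_c = 69.3 kg/s

Heat released by hot stream: Q = 14.8 × 0.920 × (302 − 59.3) = 3304.6 kJ/s
Energy balance on cold side (adiabatic exchanger): Q = ṁ_c·Cp_c·(T_c,out − T_c,in)
ṁ_c = 3304.6 / [2.26 × (34.3 − 13.2)] = 69.299 kg/s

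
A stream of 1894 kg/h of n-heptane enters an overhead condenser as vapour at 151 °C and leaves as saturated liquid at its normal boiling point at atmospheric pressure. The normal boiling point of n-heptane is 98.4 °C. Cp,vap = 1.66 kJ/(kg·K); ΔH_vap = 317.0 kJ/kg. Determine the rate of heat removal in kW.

vapour 151→98.4 °C: -87.316 kJ/kg
condensation at 98.4 °C: -317 kJ/kg
Δh = -87.316 + -317 = -404.32 kJ/kg
Q = ṁ·Δh = 1894 kg/h × -404.32 kJ/kg = -765770 kJ/h
|Q| = 212.72 kW

Q_c = 213 kW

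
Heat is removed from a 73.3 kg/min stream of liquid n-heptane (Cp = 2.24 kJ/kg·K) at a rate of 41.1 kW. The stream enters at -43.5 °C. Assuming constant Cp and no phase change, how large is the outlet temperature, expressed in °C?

Q = 41.1 kW = 2466 kJ/min
ΔT = Q/(ṁ·Cp) = 2466/(73.3×2.24) = 15.019 K
T_out = -43.5 − 15.019 = -58.519 °C

T_out = -58.5 °C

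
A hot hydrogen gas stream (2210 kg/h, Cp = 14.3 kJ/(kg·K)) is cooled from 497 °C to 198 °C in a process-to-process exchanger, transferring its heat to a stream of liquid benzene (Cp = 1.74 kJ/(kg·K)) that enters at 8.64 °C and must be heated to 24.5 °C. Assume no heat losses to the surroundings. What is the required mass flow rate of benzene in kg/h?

ṁ_c = 342000 kg/h

Heat released by hot stream: Q = 2210 × 14.3 × (497 − 198) = 9.4493e+06 kJ/h
Energy balance on cold side (adiabatic exchanger): Q = ṁ_c·Cp_c·(T_c,out − T_c,in)
ṁ_c = 9.4493e+06 / [1.74 × (24.5 − 8.64)] = 342410 kg/h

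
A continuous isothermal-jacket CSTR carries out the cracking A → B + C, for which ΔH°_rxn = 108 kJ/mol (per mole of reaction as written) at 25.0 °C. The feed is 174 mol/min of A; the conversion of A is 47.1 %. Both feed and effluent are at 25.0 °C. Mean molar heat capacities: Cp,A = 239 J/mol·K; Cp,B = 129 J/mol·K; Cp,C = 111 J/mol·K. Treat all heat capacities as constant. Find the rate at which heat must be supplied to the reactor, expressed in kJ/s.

Q_in = 148 kJ/s

Extent of reaction ξ = 0.471 × 174 = 81.954 mol/min
Reaction term: ξ·ΔH°_rxn = 81.954 × 108 = 8851 kJ/min
Q = ΔH = 8851 kJ/min = 147.52 kW
Heat supplied = 147.52 kJ/s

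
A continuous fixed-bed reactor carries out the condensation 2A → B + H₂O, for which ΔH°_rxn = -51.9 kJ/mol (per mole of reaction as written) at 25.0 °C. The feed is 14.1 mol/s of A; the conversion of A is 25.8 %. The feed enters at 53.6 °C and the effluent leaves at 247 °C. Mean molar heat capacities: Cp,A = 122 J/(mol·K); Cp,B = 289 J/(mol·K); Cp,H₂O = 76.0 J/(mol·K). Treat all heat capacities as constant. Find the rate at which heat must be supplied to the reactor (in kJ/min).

Q_in = 17200 kJ/min

Extent of reaction ξ = 0.258 × 14.1 / 2 = 1.8189 mol/s
Reaction term: ξ·ΔH°_rxn = 1.8189 × -51.9 = -94.401 kJ/s
Sensible, feed 53.6→25 °C: -49.198 kJ/s
Outlet flows (mol/s): A 10.462, B 1.8189, H₂O 1.8189
Sensible, products 25→247 °C: 430.74 kJ/s
Q = ΔH = 287.15 kJ/s = 287.15 kW
Heat supplied = 17229 kJ/min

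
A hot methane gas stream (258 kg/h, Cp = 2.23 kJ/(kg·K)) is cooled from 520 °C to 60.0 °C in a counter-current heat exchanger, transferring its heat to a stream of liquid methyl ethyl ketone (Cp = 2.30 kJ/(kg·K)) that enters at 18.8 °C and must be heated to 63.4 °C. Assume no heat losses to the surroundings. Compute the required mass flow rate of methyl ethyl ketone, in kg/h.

Heat released by hot stream: Q = 258 × 2.23 × (520 − 60.0) = 264660 kJ/h
Energy balance on cold side (adiabatic exchanger): Q = ṁ_c·Cp_c·(T_c,out − T_c,in)
ṁ_c = 264660 / [2.30 × (63.4 − 18.8)] = 2580 kg/h

ṁ_c = 2580 kg/h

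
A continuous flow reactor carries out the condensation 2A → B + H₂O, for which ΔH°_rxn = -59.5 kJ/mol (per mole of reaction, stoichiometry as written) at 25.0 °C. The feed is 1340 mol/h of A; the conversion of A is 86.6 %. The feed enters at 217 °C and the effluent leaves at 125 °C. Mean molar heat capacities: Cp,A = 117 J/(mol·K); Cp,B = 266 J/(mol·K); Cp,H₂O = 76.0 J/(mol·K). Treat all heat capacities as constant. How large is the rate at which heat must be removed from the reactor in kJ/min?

Extent of reaction ξ = 0.866 × 1340 / 2 = 580.22 mol/h
Reaction term: ξ·ΔH°_rxn = 580.22 × -59.5 = -34523 kJ/h
Sensible, feed 217→25 °C: -30102 kJ/h
Outlet flows (mol/h): A 179.56, B 580.22, H₂O 580.22
Sensible, products 25→125 °C: 21944 kJ/h
Q = ΔH = -42680 kJ/h = -11.856 kW
Heat removed = 711.34 kJ/min

Q_out = 711 kJ/min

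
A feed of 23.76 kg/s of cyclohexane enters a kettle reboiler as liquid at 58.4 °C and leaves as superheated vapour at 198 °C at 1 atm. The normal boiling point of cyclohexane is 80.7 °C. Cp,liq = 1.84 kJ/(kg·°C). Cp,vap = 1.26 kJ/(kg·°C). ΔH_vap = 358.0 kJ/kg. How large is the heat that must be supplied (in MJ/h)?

Q = 46800 MJ/h

liquid 58.4→80.7 °C: 41.032 kJ/kg
vaporisation at 80.7 °C: 358 kJ/kg
vapour 80.7→198 °C: 147.8 kJ/kg
Δh = 41.032 + 358 + 147.8 = 546.83 kJ/kg
Q = ṁ·Δh = 23.76 kg/s × 546.83 kJ/kg = 12993 kJ/s
|Q| = 12993 kW = 46774 MJ/h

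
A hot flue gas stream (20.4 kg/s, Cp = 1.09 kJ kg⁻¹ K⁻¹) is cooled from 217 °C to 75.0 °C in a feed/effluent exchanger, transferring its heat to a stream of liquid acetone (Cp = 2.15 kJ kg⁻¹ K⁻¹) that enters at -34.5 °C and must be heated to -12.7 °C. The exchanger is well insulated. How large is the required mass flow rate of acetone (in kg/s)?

ṁ_c = 67.4 kg/s

Heat released by hot stream: Q = 20.4 × 1.09 × (217 − 75.0) = 3157.5 kJ/s
Energy balance on cold side (adiabatic exchanger): Q = ṁ_c·Cp_c·(T_c,out − T_c,in)
ṁ_c = 3157.5 / [2.15 × (-12.7 − -34.5)] = 67.367 kg/s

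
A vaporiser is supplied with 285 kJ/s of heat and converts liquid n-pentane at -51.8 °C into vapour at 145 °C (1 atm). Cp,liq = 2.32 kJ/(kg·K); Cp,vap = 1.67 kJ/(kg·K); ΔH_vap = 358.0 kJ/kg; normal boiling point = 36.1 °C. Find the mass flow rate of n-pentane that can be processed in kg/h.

ṁ = 1380 kg/h

Δh = 2.32×(36.1−-51.8) + 358.0 + 1.67×(145−36.1) = 743.79 kJ/kg
Q = 285 kJ/s = 285 kJ/s = 1.026e+06 kJ/h
ṁ = Q/Δh = 1.026e+06 / 743.79 = 1379.4 kg/h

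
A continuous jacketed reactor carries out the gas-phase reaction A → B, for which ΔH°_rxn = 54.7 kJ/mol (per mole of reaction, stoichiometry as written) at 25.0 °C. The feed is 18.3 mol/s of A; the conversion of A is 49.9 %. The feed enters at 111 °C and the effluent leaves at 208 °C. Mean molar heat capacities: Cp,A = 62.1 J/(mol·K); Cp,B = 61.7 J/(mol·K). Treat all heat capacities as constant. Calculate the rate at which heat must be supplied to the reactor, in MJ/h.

Q_in = 2190 MJ/h

Extent of reaction ξ = 0.499 × 18.3 = 9.1317 mol/s
Reaction term: ξ·ΔH°_rxn = 9.1317 × 54.7 = 499.5 kJ/s
Sensible, feed 111→25 °C: -97.733 kJ/s
Outlet flows (mol/s): A 9.1683, B 9.1317
Sensible, products 25→208 °C: 207.3 kJ/s
Q = ΔH = 609.07 kJ/s = 609.07 kW
Heat supplied = 2192.6 MJ/h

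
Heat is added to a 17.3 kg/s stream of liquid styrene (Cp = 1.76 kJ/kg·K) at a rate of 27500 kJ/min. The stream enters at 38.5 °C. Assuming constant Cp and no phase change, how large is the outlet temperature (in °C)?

Q = 27500 kJ/min = 458.33 kJ/s
ΔT = Q/(ṁ·Cp) = 458.33/(17.3×1.76) = 15.053 K
T_out = 38.5 + 15.053 = 53.553 °C

T_out = 53.6 °C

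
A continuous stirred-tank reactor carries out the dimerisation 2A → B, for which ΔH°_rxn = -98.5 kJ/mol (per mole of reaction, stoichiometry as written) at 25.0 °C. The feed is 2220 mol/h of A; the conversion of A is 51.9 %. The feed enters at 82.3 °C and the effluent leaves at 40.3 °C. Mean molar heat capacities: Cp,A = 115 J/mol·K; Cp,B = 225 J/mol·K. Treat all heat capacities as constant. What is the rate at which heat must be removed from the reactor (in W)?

Extent of reaction ξ = 0.519 × 2220 / 2 = 576.09 mol/h
Reaction term: ξ·ΔH°_rxn = 576.09 × -98.5 = -56745 kJ/h
Sensible, feed 82.3→25 °C: -14629 kJ/h
Outlet flows (mol/h): A 1067.8, B 576.09
Sensible, products 25→40.3 °C: 3862 kJ/h
Q = ΔH = -67512 kJ/h = -18.753 kW
Heat removed = 18753 W

Q_out = 18800 W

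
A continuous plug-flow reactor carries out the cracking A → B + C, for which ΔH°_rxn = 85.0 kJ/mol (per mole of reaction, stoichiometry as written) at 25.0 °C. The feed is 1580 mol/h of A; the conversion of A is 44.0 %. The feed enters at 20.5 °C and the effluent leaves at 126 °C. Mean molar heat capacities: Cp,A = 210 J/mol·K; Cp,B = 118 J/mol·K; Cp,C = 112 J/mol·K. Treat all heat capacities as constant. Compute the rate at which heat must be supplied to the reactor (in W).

Extent of reaction ξ = 0.440 × 1580 = 695.2 mol/h
Reaction term: ξ·ΔH°_rxn = 695.2 × 85.0 = 59092 kJ/h
Sensible, feed 20.5→25 °C: 1493.1 kJ/h
Outlet flows (mol/h): A 884.8, B 695.2, C 695.2
Sensible, products 25→126 °C: 34916 kJ/h
Q = ΔH = 95501 kJ/h = 26.528 kW
Heat supplied = 26528 W

Q_in = 26500 W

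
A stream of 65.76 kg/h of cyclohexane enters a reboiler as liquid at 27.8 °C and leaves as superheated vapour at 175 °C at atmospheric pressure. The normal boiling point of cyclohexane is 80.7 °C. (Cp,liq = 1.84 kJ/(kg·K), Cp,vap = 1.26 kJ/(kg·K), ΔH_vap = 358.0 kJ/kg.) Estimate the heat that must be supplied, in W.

Q = 10500 W

liquid 27.8→80.7 °C: 97.336 kJ/kg
vaporisation at 80.7 °C: 358 kJ/kg
vapour 80.7→175 °C: 118.82 kJ/kg
Δh = 97.336 + 358 + 118.82 = 574.15 kJ/kg
Q = ṁ·Δh = 65.76 kg/h × 574.15 kJ/kg = 37756 kJ/h
|Q| = 10.488 kW = 10488 W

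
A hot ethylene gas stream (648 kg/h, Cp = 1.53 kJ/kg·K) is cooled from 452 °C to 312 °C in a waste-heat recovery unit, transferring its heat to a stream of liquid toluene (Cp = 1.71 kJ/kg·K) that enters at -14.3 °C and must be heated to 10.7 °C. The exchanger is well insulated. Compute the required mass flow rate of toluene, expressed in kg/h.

Heat released by hot stream: Q = 648 × 1.53 × (452 − 312) = 138800 kJ/h
Energy balance on cold side (adiabatic exchanger): Q = ṁ_c·Cp_c·(T_c,out − T_c,in)
ṁ_c = 138800 / [1.71 × (10.7 − -14.3)] = 3246.8 kg/h

ṁ_c = 3250 kg/h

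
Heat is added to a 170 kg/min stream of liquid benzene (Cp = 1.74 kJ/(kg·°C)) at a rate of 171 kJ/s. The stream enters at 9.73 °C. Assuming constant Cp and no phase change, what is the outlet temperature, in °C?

Q = 171 kJ/s = 10260 kJ/min
ΔT = Q/(ṁ·Cp) = 10260/(170×1.74) = 34.686 K
T_out = 9.73 + 34.686 = 44.416 °C

T_out = 44.4 °C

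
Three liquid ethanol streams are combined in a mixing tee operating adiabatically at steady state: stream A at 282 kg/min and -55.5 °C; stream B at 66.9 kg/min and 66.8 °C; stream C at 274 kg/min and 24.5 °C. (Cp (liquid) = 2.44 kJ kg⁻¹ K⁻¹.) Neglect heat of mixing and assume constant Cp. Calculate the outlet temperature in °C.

T_out = -7.17 °C

Energy balance with Q = 0: Σ ṁᵢCp,ᵢ(T_out − Tᵢ) = 0
T_out = Σ ṁᵢCp,ᵢTᵢ / Σ ṁᵢCp,ᵢ
      = -10905 / 1519.9 = -7.1746 °C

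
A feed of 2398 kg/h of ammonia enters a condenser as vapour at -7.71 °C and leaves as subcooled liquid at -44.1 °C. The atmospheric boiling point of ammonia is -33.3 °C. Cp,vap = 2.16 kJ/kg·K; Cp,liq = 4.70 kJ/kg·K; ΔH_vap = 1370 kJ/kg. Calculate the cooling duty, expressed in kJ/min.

vapour -7.71→-33.3 °C: -55.274 kJ/kg
condensation at -33.3 °C: -1370 kJ/kg
liquid -33.3→-44.1 °C: -50.76 kJ/kg
Δh = -55.274 + -1370 + -50.76 = -1476 kJ/kg
Q = ṁ·Δh = 2398 kg/h × -1476 kJ/kg = -3.5395e+06 kJ/h
|Q| = 983.2 kW = 58992 kJ/min

Q_c = 59000 kJ/min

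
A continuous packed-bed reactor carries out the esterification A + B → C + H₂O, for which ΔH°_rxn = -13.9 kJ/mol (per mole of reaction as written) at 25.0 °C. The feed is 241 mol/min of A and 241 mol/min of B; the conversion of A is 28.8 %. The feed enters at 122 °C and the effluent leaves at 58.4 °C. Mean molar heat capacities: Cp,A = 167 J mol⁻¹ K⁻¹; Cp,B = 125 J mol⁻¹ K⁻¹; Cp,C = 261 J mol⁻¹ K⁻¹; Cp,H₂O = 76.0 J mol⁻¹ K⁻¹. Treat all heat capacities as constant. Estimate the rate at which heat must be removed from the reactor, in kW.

Extent of reaction ξ = 0.288 × 241 = 69.408 mol/min
Reaction term: ξ·ΔH°_rxn = 69.408 × -13.9 = -964.77 kJ/min
Sensible, feed 122→25 °C: -6826.1 kJ/min
Outlet flows (mol/min): A 171.59, B 171.59, C 69.408, H₂O 69.408
Sensible, products 25→58.4 °C: 2454.7 kJ/min
Q = ΔH = -5336.1 kJ/min = -88.935 kW
Heat removed = 88.935 kW

Q_out = 88.9 kW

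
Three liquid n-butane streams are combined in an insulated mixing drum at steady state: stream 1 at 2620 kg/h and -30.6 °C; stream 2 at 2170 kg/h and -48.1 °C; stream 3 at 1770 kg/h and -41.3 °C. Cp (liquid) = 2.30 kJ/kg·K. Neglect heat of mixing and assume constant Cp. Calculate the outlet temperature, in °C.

Energy balance with Q = 0: Σ ṁᵢCp,ᵢ(T_out − Tᵢ) = 0
Σ ṁᵢCp,ᵢTᵢ = 2620×2.30×-30.6 + 2170×2.30×-48.1 + 1770×2.30×-41.3 = -592600
Σ ṁᵢCp,ᵢ = 2620×2.30 + 2170×2.30 + 1770×2.30 = 15088
T_out = -592600 / 15088 = -39.276 °C

T_out = -39.3 °C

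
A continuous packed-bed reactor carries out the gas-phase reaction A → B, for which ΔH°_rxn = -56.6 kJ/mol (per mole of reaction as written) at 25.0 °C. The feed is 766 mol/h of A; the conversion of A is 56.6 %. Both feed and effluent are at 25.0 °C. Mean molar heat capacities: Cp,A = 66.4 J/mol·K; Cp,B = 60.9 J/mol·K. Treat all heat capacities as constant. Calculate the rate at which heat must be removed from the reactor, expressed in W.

Q_out = 6820 W

Extent of reaction ξ = 0.566 × 766 = 433.56 mol/h
Reaction term: ξ·ΔH°_rxn = 433.56 × -56.6 = -24539 kJ/h
Q = ΔH = -24539 kJ/h = -6.8165 kW
Heat removed = 6816.5 W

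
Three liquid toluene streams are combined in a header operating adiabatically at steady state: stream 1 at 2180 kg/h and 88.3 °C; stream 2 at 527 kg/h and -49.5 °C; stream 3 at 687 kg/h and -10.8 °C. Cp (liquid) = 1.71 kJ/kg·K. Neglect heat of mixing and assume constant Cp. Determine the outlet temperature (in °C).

Energy balance with Q = 0: Σ ṁᵢCp,ᵢ(T_out − Tᵢ) = 0
Σ ṁᵢCp,ᵢTᵢ = 2180×1.71×88.3 + 527×1.71×-49.5 + 687×1.71×-10.8 = 271870
Σ ṁᵢCp,ᵢ = 2180×1.71 + 527×1.71 + 687×1.71 = 5803.7
T_out = 271870 / 5803.7 = 46.844 °C

T_out = 46.8 °C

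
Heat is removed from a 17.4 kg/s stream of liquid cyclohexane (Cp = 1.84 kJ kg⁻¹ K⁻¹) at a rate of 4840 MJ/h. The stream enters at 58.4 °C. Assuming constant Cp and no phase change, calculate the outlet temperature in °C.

Q = 4840 MJ/h = 1344.4 kJ/s
ΔT = Q/(ṁ·Cp) = 1344.4/(17.4×1.84) = 41.993 K
T_out = 58.4 − 41.993 = 16.407 °C

T_out = 16.4 °C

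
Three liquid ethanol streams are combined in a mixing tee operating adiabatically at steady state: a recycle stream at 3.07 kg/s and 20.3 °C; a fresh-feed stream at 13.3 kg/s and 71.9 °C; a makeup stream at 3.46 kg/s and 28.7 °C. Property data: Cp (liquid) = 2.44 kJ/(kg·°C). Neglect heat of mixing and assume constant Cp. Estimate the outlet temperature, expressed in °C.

T_out = 56.4 °C

No heat crosses the boundary, so H_out = H_in.
T_out = Σ ṁᵢCp,ᵢTᵢ / Σ ṁᵢCp,ᵢ
      = 2727.7 / 48.385 = 56.374 °C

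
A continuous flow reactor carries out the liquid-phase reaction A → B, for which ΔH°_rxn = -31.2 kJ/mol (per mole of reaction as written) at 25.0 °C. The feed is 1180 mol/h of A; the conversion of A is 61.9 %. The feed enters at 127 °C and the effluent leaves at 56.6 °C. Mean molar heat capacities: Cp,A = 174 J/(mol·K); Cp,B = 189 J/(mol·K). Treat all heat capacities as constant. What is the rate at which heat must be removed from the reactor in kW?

Q_out = 10.2 kW

Extent of reaction ξ = 0.619 × 1180 = 730.42 mol/h
Reaction term: ξ·ΔH°_rxn = 730.42 × -31.2 = -22789 kJ/h
Sensible, feed 127→25 °C: -20943 kJ/h
Outlet flows (mol/h): A 449.58, B 730.42
Sensible, products 25→56.6 °C: 6834.3 kJ/h
Q = ΔH = -36897 kJ/h = -10.249 kW
Heat removed = 10.249 kW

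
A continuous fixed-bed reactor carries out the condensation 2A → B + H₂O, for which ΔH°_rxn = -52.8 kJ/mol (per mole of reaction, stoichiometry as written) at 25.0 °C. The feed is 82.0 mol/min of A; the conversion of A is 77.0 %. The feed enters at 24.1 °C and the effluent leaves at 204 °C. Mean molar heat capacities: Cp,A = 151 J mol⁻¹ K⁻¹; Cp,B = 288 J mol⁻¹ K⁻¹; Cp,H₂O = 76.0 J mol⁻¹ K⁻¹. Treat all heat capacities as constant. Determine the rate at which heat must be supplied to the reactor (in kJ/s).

Q_in = 15.2 kJ/s

Extent of reaction ξ = 0.770 × 82.0 / 2 = 31.57 mol/min
Reaction term: ξ·ΔH°_rxn = 31.57 × -52.8 = -1666.9 kJ/min
Sensible, feed 24.1→25 °C: 11.144 kJ/min
Outlet flows (mol/min): A 18.86, B 31.57, H₂O 31.57
Sensible, products 25→204 °C: 2566.7 kJ/min
Q = ΔH = 910.99 kJ/min = 15.183 kW
Heat supplied = 15.183 kJ/s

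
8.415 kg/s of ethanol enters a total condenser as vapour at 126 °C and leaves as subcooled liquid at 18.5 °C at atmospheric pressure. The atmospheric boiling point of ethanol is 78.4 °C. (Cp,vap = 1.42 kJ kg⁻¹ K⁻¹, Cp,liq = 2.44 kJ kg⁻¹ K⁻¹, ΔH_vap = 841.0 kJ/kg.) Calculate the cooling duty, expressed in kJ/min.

Q_c = 533000 kJ/min

vapour 126→78.4 °C: -67.592 kJ/kg
condensation at 78.4 °C: -841 kJ/kg
liquid 78.4→18.5 °C: -146.16 kJ/kg
Δh = -67.592 + -841 + -146.16 = -1054.7 kJ/kg
Q = ṁ·Δh = 8.415 kg/s × -1054.7 kJ/kg = -8875.7 kJ/s
|Q| = 8875.7 kW = 532540 kJ/min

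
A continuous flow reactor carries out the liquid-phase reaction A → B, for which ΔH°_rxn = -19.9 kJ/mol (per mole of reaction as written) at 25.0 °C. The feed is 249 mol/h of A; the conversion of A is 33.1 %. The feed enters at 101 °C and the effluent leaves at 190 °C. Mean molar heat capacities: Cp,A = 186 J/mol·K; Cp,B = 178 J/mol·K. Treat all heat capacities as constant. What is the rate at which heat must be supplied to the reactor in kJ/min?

Extent of reaction ξ = 0.331 × 249 = 82.419 mol/h
Reaction term: ξ·ΔH°_rxn = 82.419 × -19.9 = -1640.1 kJ/h
Sensible, feed 101→25 °C: -3519.9 kJ/h
Outlet flows (mol/h): A 166.58, B 82.419
Sensible, products 25→190 °C: 7533 kJ/h
Q = ΔH = 2373 kJ/h = 0.65917 kW
Heat supplied = 39.55 kJ/min

Q_in = 39.6 kJ/min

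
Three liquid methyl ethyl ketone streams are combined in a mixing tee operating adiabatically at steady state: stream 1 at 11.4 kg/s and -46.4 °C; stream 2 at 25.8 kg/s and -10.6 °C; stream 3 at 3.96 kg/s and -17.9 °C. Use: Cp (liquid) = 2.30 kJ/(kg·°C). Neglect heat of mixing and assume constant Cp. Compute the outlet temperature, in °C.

T_out = -21.2 °C

No heat crosses the boundary, so H_out = H_in.
Σ ṁᵢCp,ᵢTᵢ = 11.4×2.30×-46.4 + 25.8×2.30×-10.6 + 3.96×2.30×-17.9 = -2008.6
Σ ṁᵢCp,ᵢ = 11.4×2.30 + 25.8×2.30 + 3.96×2.30 = 94.668
T_out = -2008.6 / 94.668 = -21.218 °C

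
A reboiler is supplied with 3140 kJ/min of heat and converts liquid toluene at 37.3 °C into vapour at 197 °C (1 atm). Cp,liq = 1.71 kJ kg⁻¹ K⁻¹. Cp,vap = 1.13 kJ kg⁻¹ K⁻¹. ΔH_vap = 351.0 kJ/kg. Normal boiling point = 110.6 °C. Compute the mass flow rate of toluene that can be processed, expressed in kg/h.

ṁ = 328 kg/h

Δh = 1.71×(110.6−37.3) + 351.0 + 1.13×(197−110.6) = 573.97 kJ/kg
Q = 3140 kJ/min = 52.333 kJ/s = 188400 kJ/h
ṁ = Q/Δh = 188400 / 573.97 = 328.24 kg/h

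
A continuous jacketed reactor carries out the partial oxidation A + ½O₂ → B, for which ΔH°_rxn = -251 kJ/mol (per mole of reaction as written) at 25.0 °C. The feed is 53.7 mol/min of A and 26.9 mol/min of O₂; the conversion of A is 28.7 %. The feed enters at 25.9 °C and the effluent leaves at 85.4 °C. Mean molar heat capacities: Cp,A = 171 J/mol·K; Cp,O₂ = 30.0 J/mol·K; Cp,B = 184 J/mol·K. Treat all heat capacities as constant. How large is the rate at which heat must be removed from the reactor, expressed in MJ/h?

Q_out = 197 MJ/h

Extent of reaction ξ = 0.287 × 53.7 = 15.412 mol/min
Reaction term: ξ·ΔH°_rxn = 15.412 × -251 = -3868.4 kJ/min
Sensible, feed 25.9→25 °C: -8.9907 kJ/min
Outlet flows (mol/min): A 38.288, O₂ 19.194, B 15.412
Sensible, products 25→85.4 °C: 601.52 kJ/min
Q = ΔH = -3275.9 kJ/min = -54.598 kW
Heat removed = 196.55 MJ/h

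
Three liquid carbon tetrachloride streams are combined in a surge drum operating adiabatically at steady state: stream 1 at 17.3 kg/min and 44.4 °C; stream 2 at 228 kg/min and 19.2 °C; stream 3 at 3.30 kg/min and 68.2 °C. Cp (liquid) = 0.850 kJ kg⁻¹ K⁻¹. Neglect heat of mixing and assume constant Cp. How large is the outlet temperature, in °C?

T_out = 21.6 °C

No heat crosses the boundary, so H_out = H_in.
T_out = Σ ṁᵢCp,ᵢTᵢ / Σ ṁᵢCp,ᵢ
      = 4565.2 / 211.31 = 21.604 °C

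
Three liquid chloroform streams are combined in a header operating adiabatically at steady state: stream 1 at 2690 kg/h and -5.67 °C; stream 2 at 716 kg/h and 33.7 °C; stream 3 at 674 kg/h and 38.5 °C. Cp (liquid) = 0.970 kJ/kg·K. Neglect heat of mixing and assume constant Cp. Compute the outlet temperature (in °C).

Adiabatic, steady state ⇒ Σ ṁᵢCp,ᵢ(T_out − Tᵢ) = 0
T_out = Σ ṁᵢCp,ᵢTᵢ / Σ ṁᵢCp,ᵢ
      = 33781 / 3957.6 = 8.5358 °C

T_out = 8.54 °C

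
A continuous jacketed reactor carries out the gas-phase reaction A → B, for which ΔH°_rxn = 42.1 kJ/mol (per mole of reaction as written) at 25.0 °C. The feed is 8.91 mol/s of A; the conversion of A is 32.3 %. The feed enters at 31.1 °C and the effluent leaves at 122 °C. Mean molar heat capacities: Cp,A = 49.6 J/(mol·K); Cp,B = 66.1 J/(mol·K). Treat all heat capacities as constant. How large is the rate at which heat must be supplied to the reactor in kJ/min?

Extent of reaction ξ = 0.323 × 8.91 = 2.8779 mol/s
Reaction term: ξ·ΔH°_rxn = 2.8779 × 42.1 = 121.16 kJ/s
Sensible, feed 31.1→25 °C: -2.6958 kJ/s
Outlet flows (mol/s): A 6.0321, B 2.8779
Sensible, products 25→122 °C: 47.474 kJ/s
Q = ΔH = 165.94 kJ/s = 165.94 kW
Heat supplied = 9956.3 kJ/min

Q_in = 9960 kJ/min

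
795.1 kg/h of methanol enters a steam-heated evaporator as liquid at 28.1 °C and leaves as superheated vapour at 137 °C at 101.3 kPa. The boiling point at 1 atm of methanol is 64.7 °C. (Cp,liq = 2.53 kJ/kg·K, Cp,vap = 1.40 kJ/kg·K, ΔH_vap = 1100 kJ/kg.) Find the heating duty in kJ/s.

liquid 28.1→64.7 °C: 92.598 kJ/kg
vaporisation at 64.7 °C: 1100 kJ/kg
vapour 64.7→137 °C: 101.22 kJ/kg
Δh = 92.598 + 1100 + 101.22 = 1293.8 kJ/kg
Q = ṁ·Δh = 795.1 kg/h × 1293.8 kJ/kg = 1.0287e+06 kJ/h
|Q| = 285.75 kW

Q = 286 kJ/s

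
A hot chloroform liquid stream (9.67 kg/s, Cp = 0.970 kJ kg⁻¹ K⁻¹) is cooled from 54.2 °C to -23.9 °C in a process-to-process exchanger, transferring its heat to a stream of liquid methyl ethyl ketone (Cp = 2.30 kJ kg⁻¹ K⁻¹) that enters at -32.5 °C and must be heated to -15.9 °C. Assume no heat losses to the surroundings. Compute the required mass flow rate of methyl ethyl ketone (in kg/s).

Heat released by hot stream: Q = 9.67 × 0.970 × (54.2 − -23.9) = 732.57 kJ/s
Energy balance on cold side (adiabatic exchanger): Q = ṁ_c·Cp_c·(T_c,out − T_c,in)
ṁ_c = 732.57 / [2.30 × (-15.9 − -32.5)] = 19.187 kg/s

ṁ_c = 19.2 kg/s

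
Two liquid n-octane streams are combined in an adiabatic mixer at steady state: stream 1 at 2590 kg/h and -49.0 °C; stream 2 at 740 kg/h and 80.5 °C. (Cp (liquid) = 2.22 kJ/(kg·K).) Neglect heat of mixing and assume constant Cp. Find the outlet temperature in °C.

T_out = -20.2 °C

Adiabatic, steady state ⇒ Σ ṁᵢCp,ᵢ(T_out − Tᵢ) = 0
Σ ṁᵢCp,ᵢTᵢ = 2590×2.22×-49.0 + 740×2.22×80.5 = -149490
Σ ṁᵢCp,ᵢ = 2590×2.22 + 740×2.22 = 7392.6
T_out = -149490 / 7392.6 = -20.222 °C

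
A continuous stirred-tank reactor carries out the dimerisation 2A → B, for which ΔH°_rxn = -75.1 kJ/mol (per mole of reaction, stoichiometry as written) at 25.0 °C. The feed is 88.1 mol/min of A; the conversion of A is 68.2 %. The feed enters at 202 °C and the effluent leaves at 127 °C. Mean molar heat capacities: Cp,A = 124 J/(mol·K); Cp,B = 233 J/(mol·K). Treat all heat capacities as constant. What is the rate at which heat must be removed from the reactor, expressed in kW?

Extent of reaction ξ = 0.682 × 88.1 / 2 = 30.042 mol/min
Reaction term: ξ·ΔH°_rxn = 30.042 × -75.1 = -2256.2 kJ/min
Sensible, feed 202→25 °C: -1933.6 kJ/min
Outlet flows (mol/min): A 28.016, B 30.042
Sensible, products 25→127 °C: 1068.3 kJ/min
Q = ΔH = -3121.5 kJ/min = -52.024 kW
Heat removed = 52.024 kW

Q_out = 52.0 kW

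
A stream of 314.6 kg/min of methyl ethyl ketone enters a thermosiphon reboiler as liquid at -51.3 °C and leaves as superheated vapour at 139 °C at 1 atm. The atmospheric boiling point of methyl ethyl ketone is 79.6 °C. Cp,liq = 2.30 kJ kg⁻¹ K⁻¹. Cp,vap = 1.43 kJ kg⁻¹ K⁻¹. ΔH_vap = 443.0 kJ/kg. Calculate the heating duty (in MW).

liquid -51.3→79.6 °C: 301.07 kJ/kg
vaporisation at 79.6 °C: 443 kJ/kg
vapour 79.6→139 °C: 84.942 kJ/kg
Δh = 301.07 + 443 + 84.942 = 829.01 kJ/kg
Q = ṁ·Δh = 314.6 kg/min × 829.01 kJ/kg = 260810 kJ/min
|Q| = 4346.8 kW = 4.3468 MW

Q = 4.35 MW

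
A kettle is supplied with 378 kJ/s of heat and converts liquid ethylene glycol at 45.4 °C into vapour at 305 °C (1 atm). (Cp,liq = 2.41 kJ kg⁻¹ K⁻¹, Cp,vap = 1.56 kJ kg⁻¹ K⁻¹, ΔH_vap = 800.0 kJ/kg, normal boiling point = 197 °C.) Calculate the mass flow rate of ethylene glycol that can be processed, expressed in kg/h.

Δh = 2.41×(197−45.4) + 800.0 + 1.56×(305−197) = 1333.8 kJ/kg
Q = 378 kJ/s = 378 kJ/s = 1.3608e+06 kJ/h
ṁ = Q/Δh = 1.3608e+06 / 1333.8 = 1020.2 kg/h

ṁ = 1020 kg/h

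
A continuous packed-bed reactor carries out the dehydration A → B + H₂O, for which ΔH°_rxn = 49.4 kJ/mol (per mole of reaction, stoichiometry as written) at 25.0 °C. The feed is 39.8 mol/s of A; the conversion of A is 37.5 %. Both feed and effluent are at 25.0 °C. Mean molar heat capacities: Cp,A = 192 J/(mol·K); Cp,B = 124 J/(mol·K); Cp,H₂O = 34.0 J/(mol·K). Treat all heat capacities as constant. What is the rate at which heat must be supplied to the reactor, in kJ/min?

Extent of reaction ξ = 0.375 × 39.8 = 14.925 mol/s
Reaction term: ξ·ΔH°_rxn = 14.925 × 49.4 = 737.29 kJ/s
Q = ΔH = 737.29 kJ/s = 737.29 kW
Heat supplied = 44238 kJ/min

Q_in = 44200 kJ/min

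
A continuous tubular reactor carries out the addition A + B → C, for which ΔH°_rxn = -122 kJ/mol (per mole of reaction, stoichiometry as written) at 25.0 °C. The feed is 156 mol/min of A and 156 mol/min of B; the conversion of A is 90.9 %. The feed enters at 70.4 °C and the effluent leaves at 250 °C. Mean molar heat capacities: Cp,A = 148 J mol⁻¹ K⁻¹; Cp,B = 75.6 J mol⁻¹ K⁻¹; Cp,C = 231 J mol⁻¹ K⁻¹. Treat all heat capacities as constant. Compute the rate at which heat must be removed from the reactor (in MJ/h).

Q_out = 648 MJ/h

Extent of reaction ξ = 0.909 × 156 = 141.8 mol/min
Reaction term: ξ·ΔH°_rxn = 141.8 × -122 = -17300 kJ/min
Sensible, feed 70.4→25 °C: -1583.6 kJ/min
Outlet flows (mol/min): A 14.196, B 14.196, C 141.8
Sensible, products 25→250 °C: 8084.5 kJ/min
Q = ΔH = -10799 kJ/min = -179.99 kW
Heat removed = 647.95 MJ/h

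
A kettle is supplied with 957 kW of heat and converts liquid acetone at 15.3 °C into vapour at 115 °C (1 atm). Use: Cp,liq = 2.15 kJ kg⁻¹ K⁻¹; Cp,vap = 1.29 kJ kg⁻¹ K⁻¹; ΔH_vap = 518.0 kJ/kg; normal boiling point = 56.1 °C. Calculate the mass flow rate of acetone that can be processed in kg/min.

ṁ = 84.2 kg/min

Δh = 2.15×(56.1−15.3) + 518.0 + 1.29×(115−56.1) = 681.7 kJ/kg
Q = 957 kW = 957 kJ/s = 57420 kJ/min
ṁ = Q/Δh = 57420 / 681.7 = 84.23 kg/min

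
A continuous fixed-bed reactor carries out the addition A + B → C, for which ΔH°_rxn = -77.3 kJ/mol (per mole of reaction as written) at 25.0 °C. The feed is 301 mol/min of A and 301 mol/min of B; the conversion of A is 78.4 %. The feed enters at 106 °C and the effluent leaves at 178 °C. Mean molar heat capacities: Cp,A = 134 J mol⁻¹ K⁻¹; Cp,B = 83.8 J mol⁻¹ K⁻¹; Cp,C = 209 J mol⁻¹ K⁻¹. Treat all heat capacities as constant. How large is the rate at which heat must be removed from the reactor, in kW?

Q_out = 231 kW

Extent of reaction ξ = 0.784 × 301 = 235.98 mol/min
Reaction term: ξ·ΔH°_rxn = 235.98 × -77.3 = -18242 kJ/min
Sensible, feed 106→25 °C: -5310.2 kJ/min
Outlet flows (mol/min): A 65.016, B 65.016, C 235.98
Sensible, products 25→178 °C: 9712.6 kJ/min
Q = ΔH = -13839 kJ/min = -230.65 kW
Heat removed = 230.65 kW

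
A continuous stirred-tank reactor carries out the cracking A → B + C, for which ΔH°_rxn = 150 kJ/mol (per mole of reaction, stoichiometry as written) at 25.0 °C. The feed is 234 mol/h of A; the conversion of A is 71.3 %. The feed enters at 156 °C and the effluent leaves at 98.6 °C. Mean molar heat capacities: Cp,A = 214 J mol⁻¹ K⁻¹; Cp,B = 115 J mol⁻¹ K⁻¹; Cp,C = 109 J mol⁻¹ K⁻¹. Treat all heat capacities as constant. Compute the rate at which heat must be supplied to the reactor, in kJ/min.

Q_in = 371 kJ/min

Extent of reaction ξ = 0.713 × 234 = 166.84 mol/h
Reaction term: ξ·ΔH°_rxn = 166.84 × 150 = 25026 kJ/h
Sensible, feed 156→25 °C: -6560 kJ/h
Outlet flows (mol/h): A 67.158, B 166.84, C 166.84
Sensible, products 25→98.6 °C: 3808.4 kJ/h
Q = ΔH = 22275 kJ/h = 6.1874 kW
Heat supplied = 371.25 kJ/min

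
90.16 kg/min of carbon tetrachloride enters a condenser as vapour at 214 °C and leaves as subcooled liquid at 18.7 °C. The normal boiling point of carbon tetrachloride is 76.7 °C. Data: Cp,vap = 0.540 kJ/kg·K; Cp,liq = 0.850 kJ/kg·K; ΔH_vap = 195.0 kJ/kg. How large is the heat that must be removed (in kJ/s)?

vapour 214→76.7 °C: -74.142 kJ/kg
condensation at 76.7 °C: -195 kJ/kg
liquid 76.7→18.7 °C: -49.3 kJ/kg
Δh = -74.142 + -195 + -49.3 = -318.44 kJ/kg
Q = ṁ·Δh = 90.16 kg/min × -318.44 kJ/kg = -28711 kJ/min
|Q| = 478.51 kW

Q_c = 479 kJ/s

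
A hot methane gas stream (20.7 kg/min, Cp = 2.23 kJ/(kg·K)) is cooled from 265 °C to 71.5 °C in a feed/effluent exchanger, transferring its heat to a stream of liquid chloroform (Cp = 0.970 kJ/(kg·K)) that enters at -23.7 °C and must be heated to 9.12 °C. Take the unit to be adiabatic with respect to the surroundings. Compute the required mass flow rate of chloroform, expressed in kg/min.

Heat released by hot stream: Q = 20.7 × 2.23 × (265 − 71.5) = 8932.2 kJ/min
Energy balance on cold side (adiabatic exchanger): Q = ṁ_c·Cp_c·(T_c,out − T_c,in)
ṁ_c = 8932.2 / [0.970 × (9.12 − -23.7)] = 280.57 kg/min

ṁ_c = 281 kg/min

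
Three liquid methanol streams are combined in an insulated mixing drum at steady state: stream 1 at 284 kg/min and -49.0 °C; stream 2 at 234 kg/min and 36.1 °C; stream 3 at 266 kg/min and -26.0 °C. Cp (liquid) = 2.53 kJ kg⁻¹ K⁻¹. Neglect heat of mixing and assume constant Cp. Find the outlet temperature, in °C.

Energy balance with Q = 0: Σ ṁᵢCp,ᵢ(T_out − Tᵢ) = 0
Σ ṁᵢCp,ᵢTᵢ = 284×2.53×-49.0 + 234×2.53×36.1 + 266×2.53×-26.0 = -31333
Σ ṁᵢCp,ᵢ = 284×2.53 + 234×2.53 + 266×2.53 = 1983.5
T_out = -31333 / 1983.5 = -15.797 °C

T_out = -15.8 °C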